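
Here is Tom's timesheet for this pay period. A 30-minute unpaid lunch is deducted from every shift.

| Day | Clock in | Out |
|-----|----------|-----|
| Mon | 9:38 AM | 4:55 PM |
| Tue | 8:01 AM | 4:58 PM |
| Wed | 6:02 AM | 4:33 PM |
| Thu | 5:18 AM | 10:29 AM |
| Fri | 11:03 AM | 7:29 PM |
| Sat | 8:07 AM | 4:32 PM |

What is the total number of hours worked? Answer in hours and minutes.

45 h 47 min

Mon: 9:38 AM–4:55 PM = 7 h 17 min; less 30 min break → 6 h 47 min
Tue: 8:01 AM–4:58 PM = 8 h 57 min; less 30 min break → 8 h 27 min
Wed: 6:02 AM–4:33 PM = 10 h 31 min; less 30 min break → 10 h 1 min
Thu: 5:18 AM–10:29 AM = 5 h 11 min; less 30 min break → 4 h 41 min
Fri: 11:03 AM–7:29 PM = 8 h 26 min; less 30 min break → 7 h 56 min
Sat: 8:07 AM–4:32 PM = 8 h 25 min; less 30 min break → 7 h 55 min
Total: 6 h 47 min + 8 h 27 min + 10 h 1 min + 4 h 41 min + 7 h 56 min + 7 h 55 min = 45 h 47 min.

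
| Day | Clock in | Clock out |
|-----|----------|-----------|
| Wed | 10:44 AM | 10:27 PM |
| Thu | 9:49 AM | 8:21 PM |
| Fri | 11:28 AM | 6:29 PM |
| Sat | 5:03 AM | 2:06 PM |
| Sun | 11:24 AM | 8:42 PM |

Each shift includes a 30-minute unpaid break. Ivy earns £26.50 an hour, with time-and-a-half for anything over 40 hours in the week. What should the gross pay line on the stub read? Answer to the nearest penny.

£1263.39

Wed: 10:44 AM–10:27 PM = 11 h 43 min; less 30 min break → 11 h 13 min
Thu: 9:49 AM–8:21 PM = 10 h 32 min; less 30 min break → 10 h 2 min
Fri: 11:28 AM–6:29 PM = 7 h 1 min; less 30 min break → 6 h 31 min
Sat: 5:03 AM–2:06 PM = 9 h 3 min; less 30 min break → 8 h 33 min
Sun: 11:24 AM–8:42 PM = 9 h 18 min; less 30 min break → 8 h 48 min
Total worked: 45 h 7 min = 2707 min.
Regular 40 h 0 min = 2400 min at £26.50/h; overtime 5 h 7 min = 307 min at £39.75/h.
Pay = (2400 × £26.50 + 307 × £39.75) ÷ 60 = £1263.39.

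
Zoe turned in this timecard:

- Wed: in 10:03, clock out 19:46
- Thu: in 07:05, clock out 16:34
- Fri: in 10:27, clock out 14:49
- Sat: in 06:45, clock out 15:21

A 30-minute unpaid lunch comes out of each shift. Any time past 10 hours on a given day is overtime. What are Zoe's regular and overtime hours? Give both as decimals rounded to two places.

Regular 30.17 hours, overtime 0.00 hours

Wed: 10:03–19:46 = 9 h 43 min; less 30 min break → 9 h 13 min
Thu: 07:05–16:34 = 9 h 29 min; less 30 min break → 8 h 59 min
Fri: 10:27–14:49 = 4 h 22 min; less 30 min break → 3 h 52 min
Sat: 06:45–15:21 = 8 h 36 min; less 30 min break → 8 h 6 min
Wed reg 9 h 13 min / OT 0 h 0 min; Thu reg 8 h 59 min / OT 0 h 0 min; Fri reg 3 h 52 min / OT 0 h 0 min; Sat reg 8 h 6 min / OT 0 h 0 min.
Totals: regular 30 h 10 min, overtime 0 h 0 min.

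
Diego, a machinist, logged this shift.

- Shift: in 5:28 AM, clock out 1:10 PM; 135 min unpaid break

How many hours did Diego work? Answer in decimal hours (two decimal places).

Shift: 5:28 AM–1:10 PM = 7 h 42 min; less 135 min break → 5 h 27 min

5.45 hours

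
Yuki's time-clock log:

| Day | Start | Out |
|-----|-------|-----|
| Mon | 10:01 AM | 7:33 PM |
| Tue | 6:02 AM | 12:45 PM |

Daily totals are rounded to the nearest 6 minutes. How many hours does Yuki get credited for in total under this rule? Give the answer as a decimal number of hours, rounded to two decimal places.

16.20 hours

Mon: 10:01 AM–7:33 PM = 9 h 32 min → rounds to 9 h 30 min
Tue: 6:02 AM–12:45 PM = 6 h 43 min → rounds to 6 h 42 min
Total credited: 16 h 12 min.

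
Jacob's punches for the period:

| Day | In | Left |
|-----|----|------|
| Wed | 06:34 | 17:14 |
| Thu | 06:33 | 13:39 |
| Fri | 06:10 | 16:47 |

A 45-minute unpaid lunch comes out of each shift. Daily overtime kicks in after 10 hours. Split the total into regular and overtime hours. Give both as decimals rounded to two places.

Regular 26.13 hours, overtime 0.00 hours

Wed: 06:34–17:14 = 10 h 40 min; less 45 min break → 9 h 55 min
Thu: 06:33–13:39 = 7 h 6 min; less 45 min break → 6 h 21 min
Fri: 06:10–16:47 = 10 h 37 min; less 45 min break → 9 h 52 min
Wed reg 9 h 55 min / OT 0 h 0 min; Thu reg 6 h 21 min / OT 0 h 0 min; Fri reg 9 h 52 min / OT 0 h 0 min.
Totals: regular 26 h 8 min, overtime 0 h 0 min.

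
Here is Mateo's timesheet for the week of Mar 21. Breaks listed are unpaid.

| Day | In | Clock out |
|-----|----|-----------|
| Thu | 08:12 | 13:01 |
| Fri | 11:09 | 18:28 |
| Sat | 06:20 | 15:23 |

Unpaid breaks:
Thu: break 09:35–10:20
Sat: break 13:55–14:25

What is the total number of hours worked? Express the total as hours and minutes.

Thu: 08:12–13:01 = 4 h 49 min; less 45 min break → 4 h 4 min
Fri: 11:09–18:28 = 7 h 19 min
Sat: 06:20–15:23 = 9 h 3 min; less 30 min break → 8 h 33 min
Total: 4 h 4 min + 7 h 19 min + 8 h 33 min = 19 h 56 min.

19 h 56 min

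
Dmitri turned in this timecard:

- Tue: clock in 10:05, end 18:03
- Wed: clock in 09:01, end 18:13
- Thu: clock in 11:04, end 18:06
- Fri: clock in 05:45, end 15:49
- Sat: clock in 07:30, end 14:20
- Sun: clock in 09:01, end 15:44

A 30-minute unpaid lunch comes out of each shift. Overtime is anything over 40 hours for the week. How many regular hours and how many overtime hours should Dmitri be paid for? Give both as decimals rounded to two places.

Tue: 10:05–18:03 = 7 h 58 min; less 30 min break → 7 h 28 min
Wed: 09:01–18:13 = 9 h 12 min; less 30 min break → 8 h 42 min
Thu: 11:04–18:06 = 7 h 2 min; less 30 min break → 6 h 32 min
Fri: 05:45–15:49 = 10 h 4 min; less 30 min break → 9 h 34 min
Sat: 07:30–14:20 = 6 h 50 min; less 30 min break → 6 h 20 min
Sun: 09:01–15:44 = 6 h 43 min; less 30 min break → 6 h 13 min
Total worked: 44 h 49 min = 44.82 h.
Threshold 40 h → overtime 4 h 49 min, regular 40 h 0 min.

Regular 40.00 hours, overtime 4.82 hours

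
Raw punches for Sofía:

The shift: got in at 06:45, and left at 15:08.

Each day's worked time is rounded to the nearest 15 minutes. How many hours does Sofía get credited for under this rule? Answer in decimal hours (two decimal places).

8.50 hours

The shift: 06:45–15:08 = 8 h 23 min → rounds to 8 h 30 min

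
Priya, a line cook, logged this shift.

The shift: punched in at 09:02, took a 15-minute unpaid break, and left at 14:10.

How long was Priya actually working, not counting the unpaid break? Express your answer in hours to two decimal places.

The shift: 09:02–14:10 = 5 h 8 min; less 15 min break → 4 h 53 min

4.88 hours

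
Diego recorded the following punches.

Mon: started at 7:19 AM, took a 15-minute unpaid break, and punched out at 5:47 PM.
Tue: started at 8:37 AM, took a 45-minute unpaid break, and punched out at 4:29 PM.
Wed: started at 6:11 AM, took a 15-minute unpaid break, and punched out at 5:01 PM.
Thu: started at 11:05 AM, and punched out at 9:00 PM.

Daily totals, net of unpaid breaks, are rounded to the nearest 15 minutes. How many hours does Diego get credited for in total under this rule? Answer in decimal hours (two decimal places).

Mon: 7:19 AM–5:47 PM = 10 h 28 min − 15 min = 10 h 13 min → rounds to 10 h 15 min
Tue: 8:37 AM–4:29 PM = 7 h 52 min − 45 min = 7 h 7 min → rounds to 7 h 0 min
Wed: 6:11 AM–5:01 PM = 10 h 50 min − 15 min = 10 h 35 min → rounds to 10 h 30 min
Thu: 11:05 AM–9:00 PM = 9 h 55 min → rounds to 10 h 0 min
Total credited: 37 h 45 min.

37.75 hours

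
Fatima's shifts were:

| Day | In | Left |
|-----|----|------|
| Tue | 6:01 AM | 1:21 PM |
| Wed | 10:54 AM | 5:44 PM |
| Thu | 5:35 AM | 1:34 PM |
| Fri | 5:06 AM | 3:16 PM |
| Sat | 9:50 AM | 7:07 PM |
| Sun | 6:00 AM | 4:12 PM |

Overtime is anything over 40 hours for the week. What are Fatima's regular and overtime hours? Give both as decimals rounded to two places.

Tue: 6:01 AM–1:21 PM = 7 h 20 min
Wed: 10:54 AM–5:44 PM = 6 h 50 min
Thu: 5:35 AM–1:34 PM = 7 h 59 min
Fri: 5:06 AM–3:16 PM = 10 h 10 min
Sat: 9:50 AM–7:07 PM = 9 h 17 min
Sun: 6:00 AM–4:12 PM = 10 h 12 min
Total worked: 51 h 48 min = 51.80 h.
Threshold 40 h → overtime 11 h 48 min, regular 40 h 0 min.

Regular 40.00 hours, overtime 11.80 hours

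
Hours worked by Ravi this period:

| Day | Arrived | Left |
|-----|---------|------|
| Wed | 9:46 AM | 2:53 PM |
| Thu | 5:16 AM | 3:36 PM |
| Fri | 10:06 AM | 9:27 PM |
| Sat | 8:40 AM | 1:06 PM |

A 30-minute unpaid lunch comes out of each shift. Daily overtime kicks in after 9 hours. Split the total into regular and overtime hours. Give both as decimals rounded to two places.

Wed: 9:46 AM–2:53 PM = 5 h 7 min; less 30 min break → 4 h 37 min
Thu: 5:16 AM–3:36 PM = 10 h 20 min; less 30 min break → 9 h 50 min
Fri: 10:06 AM–9:27 PM = 11 h 21 min; less 30 min break → 10 h 51 min
Sat: 8:40 AM–1:06 PM = 4 h 26 min; less 30 min break → 3 h 56 min
Wed reg 4 h 37 min / OT 0 h 0 min; Thu reg 9 h 0 min / OT 0 h 50 min; Fri reg 9 h 0 min / OT 1 h 51 min; Sat reg 3 h 56 min / OT 0 h 0 min.
Totals: regular 26 h 33 min, overtime 2 h 41 min.

Regular 26.55 hours, overtime 2.68 hours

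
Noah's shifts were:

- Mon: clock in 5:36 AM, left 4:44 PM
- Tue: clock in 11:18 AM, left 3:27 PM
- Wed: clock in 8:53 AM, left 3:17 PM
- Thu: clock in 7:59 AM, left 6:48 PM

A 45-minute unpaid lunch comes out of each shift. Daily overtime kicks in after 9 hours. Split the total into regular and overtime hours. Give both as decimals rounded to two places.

Mon: 5:36 AM–4:44 PM = 11 h 8 min; less 45 min break → 10 h 23 min
Tue: 11:18 AM–3:27 PM = 4 h 9 min; less 45 min break → 3 h 24 min
Wed: 8:53 AM–3:17 PM = 6 h 24 min; less 45 min break → 5 h 39 min
Thu: 7:59 AM–6:48 PM = 10 h 49 min; less 45 min break → 10 h 4 min
Mon reg 9 h 0 min / OT 1 h 23 min; Tue reg 3 h 24 min / OT 0 h 0 min; Wed reg 5 h 39 min / OT 0 h 0 min; Thu reg 9 h 0 min / OT 1 h 4 min.
Totals: regular 27 h 3 min, overtime 2 h 27 min.

Regular 27.05 hours, overtime 2.45 hours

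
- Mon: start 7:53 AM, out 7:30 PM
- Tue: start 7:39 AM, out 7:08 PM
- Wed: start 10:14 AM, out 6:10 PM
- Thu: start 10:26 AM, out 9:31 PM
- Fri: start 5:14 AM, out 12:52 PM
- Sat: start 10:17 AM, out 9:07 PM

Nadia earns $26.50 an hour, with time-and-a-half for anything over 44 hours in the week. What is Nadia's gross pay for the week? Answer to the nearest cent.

$1825.19

Mon: 7:53 AM–7:30 PM = 11 h 37 min
Tue: 7:39 AM–7:08 PM = 11 h 29 min
Wed: 10:14 AM–6:10 PM = 7 h 56 min
Thu: 10:26 AM–9:31 PM = 11 h 5 min
Fri: 5:14 AM–12:52 PM = 7 h 38 min
Sat: 10:17 AM–9:07 PM = 10 h 50 min
Total worked: 60 h 35 min = 3635 min.
Regular 44 h 0 min = 2640 min at $26.50/h; overtime 16 h 35 min = 995 min at $39.75/h.
Pay = (2640 × $26.50 + 995 × $39.75) ÷ 60 = $1825.19.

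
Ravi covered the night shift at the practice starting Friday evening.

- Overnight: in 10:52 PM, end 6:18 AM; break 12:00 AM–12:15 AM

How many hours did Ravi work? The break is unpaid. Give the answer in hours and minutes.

7 h 11 min

Overnight: 10:52 PM → midnight = 1 h 8 min; midnight → 6:18 AM = 6 h 18 min; span 7 h 26 min; less 15 min break → 7 h 11 min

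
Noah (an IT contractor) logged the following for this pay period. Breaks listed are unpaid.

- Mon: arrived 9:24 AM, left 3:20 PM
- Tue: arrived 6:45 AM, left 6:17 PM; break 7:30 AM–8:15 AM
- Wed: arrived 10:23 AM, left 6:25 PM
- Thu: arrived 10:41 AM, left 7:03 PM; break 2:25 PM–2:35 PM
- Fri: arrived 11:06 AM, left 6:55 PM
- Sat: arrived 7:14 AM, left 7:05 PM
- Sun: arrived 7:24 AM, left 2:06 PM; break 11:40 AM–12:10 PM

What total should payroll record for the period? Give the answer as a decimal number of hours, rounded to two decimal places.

58.82 hours

Mon: 9:24 AM–3:20 PM = 5 h 56 min
Tue: 6:45 AM–6:17 PM = 11 h 32 min; less 45 min break → 10 h 47 min
Wed: 10:23 AM–6:25 PM = 8 h 2 min
Thu: 10:41 AM–7:03 PM = 8 h 22 min; less 10 min break → 8 h 12 min
Fri: 11:06 AM–6:55 PM = 7 h 49 min
Sat: 7:14 AM–7:05 PM = 11 h 51 min
Sun: 7:24 AM–2:06 PM = 6 h 42 min; less 30 min break → 6 h 12 min
Total: 5 h 56 min + 10 h 47 min + 8 h 2 min + 8 h 12 min + 7 h 49 min + 11 h 51 min + 6 h 12 min = 58 h 49 min.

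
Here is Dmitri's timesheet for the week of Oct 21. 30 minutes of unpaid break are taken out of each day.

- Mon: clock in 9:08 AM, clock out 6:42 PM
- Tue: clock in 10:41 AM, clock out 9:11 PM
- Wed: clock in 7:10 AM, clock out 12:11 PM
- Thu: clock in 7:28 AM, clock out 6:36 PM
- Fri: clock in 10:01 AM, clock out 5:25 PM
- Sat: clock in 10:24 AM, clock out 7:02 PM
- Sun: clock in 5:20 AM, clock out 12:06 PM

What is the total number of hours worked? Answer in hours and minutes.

55 h 31 min

Mon: 9:08 AM–6:42 PM = 9 h 34 min; less 30 min break → 9 h 4 min
Tue: 10:41 AM–9:11 PM = 10 h 30 min; less 30 min break → 10 h 0 min
Wed: 7:10 AM–12:11 PM = 5 h 1 min; less 30 min break → 4 h 31 min
Thu: 7:28 AM–6:36 PM = 11 h 8 min; less 30 min break → 10 h 38 min
Fri: 10:01 AM–5:25 PM = 7 h 24 min; less 30 min break → 6 h 54 min
Sat: 10:24 AM–7:02 PM = 8 h 38 min; less 30 min break → 8 h 8 min
Sun: 5:20 AM–12:06 PM = 6 h 46 min; less 30 min break → 6 h 16 min
Total: 9 h 4 min + 10 h 0 min + 4 h 31 min + 10 h 38 min + 6 h 54 min + 8 h 8 min + 6 h 16 min = 55 h 31 min.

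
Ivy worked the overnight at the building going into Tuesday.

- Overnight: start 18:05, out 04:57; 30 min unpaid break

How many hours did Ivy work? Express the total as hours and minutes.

Overnight: 18:05 → midnight = 5 h 55 min; midnight → 04:57 = 4 h 57 min; span 10 h 52 min; less 30 min break → 10 h 22 min

10 h 22 min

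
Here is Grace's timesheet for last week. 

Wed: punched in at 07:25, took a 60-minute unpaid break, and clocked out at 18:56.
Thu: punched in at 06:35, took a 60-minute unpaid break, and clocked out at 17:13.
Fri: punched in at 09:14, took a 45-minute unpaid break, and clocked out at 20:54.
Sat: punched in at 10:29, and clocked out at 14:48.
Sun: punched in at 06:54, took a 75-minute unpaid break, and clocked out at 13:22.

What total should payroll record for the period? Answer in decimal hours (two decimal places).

40.60 hours

Wed: 07:25–18:56 = 11 h 31 min; less 60 min break → 10 h 31 min
Thu: 06:35–17:13 = 10 h 38 min; less 60 min break → 9 h 38 min
Fri: 09:14–20:54 = 11 h 40 min; less 45 min break → 10 h 55 min
Sat: 10:29–14:48 = 4 h 19 min
Sun: 06:54–13:22 = 6 h 28 min; less 75 min break → 5 h 13 min
Total: 10 h 31 min + 9 h 38 min + 10 h 55 min + 4 h 19 min + 5 h 13 min = 40 h 36 min.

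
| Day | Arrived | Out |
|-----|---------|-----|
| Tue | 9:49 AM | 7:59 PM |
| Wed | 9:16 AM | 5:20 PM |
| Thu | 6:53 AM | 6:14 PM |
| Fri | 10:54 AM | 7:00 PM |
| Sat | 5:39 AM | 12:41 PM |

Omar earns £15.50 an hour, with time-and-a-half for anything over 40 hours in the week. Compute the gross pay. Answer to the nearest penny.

£729.66

Tue: 9:49 AM–7:59 PM = 10 h 10 min
Wed: 9:16 AM–5:20 PM = 8 h 4 min
Thu: 6:53 AM–6:14 PM = 11 h 21 min
Fri: 10:54 AM–7:00 PM = 8 h 6 min
Sat: 5:39 AM–12:41 PM = 7 h 2 min
Total worked: 44 h 43 min = 2683 min.
Regular 40 h 0 min = 2400 min at £15.50/h; overtime 4 h 43 min = 283 min at £23.25/h.
Pay = (2400 × £15.50 + 283 × £23.25) ÷ 60 = £729.66.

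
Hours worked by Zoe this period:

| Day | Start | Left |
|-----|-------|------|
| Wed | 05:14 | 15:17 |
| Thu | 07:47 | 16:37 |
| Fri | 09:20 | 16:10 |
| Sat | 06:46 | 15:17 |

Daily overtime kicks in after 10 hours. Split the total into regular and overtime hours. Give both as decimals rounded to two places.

Regular 34.18 hours, overtime 0.05 hours

Wed: 05:14–15:17 = 10 h 3 min
Thu: 07:47–16:37 = 8 h 50 min
Fri: 09:20–16:10 = 6 h 50 min
Sat: 06:46–15:17 = 8 h 31 min
Wed reg 10 h 0 min / OT 0 h 3 min; Thu reg 8 h 50 min / OT 0 h 0 min; Fri reg 6 h 50 min / OT 0 h 0 min; Sat reg 8 h 31 min / OT 0 h 0 min.
Totals: regular 34 h 11 min, overtime 0 h 3 min.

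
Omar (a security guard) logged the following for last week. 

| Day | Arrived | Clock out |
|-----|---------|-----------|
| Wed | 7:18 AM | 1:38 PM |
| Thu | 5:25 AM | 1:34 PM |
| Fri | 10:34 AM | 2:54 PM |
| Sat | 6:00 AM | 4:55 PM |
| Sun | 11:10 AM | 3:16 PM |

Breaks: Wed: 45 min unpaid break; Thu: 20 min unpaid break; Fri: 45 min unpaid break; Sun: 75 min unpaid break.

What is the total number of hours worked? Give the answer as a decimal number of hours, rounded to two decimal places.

30.75 hours

Wed: 7:18 AM–1:38 PM = 6 h 20 min; less 45 min break → 5 h 35 min
Thu: 5:25 AM–1:34 PM = 8 h 9 min; less 20 min break → 7 h 49 min
Fri: 10:34 AM–2:54 PM = 4 h 20 min; less 45 min break → 3 h 35 min
Sat: 6:00 AM–4:55 PM = 10 h 55 min
Sun: 11:10 AM–3:16 PM = 4 h 6 min; less 75 min break → 2 h 51 min
Total: 5 h 35 min + 7 h 49 min + 3 h 35 min + 10 h 55 min + 2 h 51 min = 30 h 45 min.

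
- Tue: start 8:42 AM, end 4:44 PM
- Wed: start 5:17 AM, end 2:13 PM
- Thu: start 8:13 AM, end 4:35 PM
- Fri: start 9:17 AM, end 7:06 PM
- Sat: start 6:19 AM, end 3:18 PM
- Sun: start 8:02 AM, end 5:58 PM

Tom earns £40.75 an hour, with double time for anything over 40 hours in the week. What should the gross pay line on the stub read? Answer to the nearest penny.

£2776.43

Tue: 8:42 AM–4:44 PM = 8 h 2 min
Wed: 5:17 AM–2:13 PM = 8 h 56 min
Thu: 8:13 AM–4:35 PM = 8 h 22 min
Fri: 9:17 AM–7:06 PM = 9 h 49 min
Sat: 6:19 AM–3:18 PM = 8 h 59 min
Sun: 8:02 AM–5:58 PM = 9 h 56 min
Total worked: 54 h 4 min = 3244 min.
Regular 40 h 0 min = 2400 min at £40.75/h; overtime 14 h 4 min = 844 min at £81.50/h.
Pay = (2400 × £40.75 + 844 × £81.50) ÷ 60 = £2776.43.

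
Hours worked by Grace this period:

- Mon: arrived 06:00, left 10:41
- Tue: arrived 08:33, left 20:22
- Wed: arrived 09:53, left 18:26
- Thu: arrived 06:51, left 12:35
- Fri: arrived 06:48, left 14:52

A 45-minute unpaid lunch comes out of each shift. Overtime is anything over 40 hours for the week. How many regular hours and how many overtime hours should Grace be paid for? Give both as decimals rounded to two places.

Mon: 06:00–10:41 = 4 h 41 min; less 45 min break → 3 h 56 min
Tue: 08:33–20:22 = 11 h 49 min; less 45 min break → 11 h 4 min
Wed: 09:53–18:26 = 8 h 33 min; less 45 min break → 7 h 48 min
Thu: 06:51–12:35 = 5 h 44 min; less 45 min break → 4 h 59 min
Fri: 06:48–14:52 = 8 h 4 min; less 45 min break → 7 h 19 min
Total worked: 35 h 6 min = 35.10 h.
Threshold 40 h → overtime 0 h 0 min, regular 35 h 6 min.

Regular 35.10 hours, overtime 0.00 hours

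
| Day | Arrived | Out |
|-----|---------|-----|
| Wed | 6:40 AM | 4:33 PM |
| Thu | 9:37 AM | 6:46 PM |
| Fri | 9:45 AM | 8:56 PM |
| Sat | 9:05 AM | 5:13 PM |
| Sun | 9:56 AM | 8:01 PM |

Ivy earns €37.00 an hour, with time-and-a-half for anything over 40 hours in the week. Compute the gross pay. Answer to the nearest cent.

€1948.05

Wed: 6:40 AM–4:33 PM = 9 h 53 min
Thu: 9:37 AM–6:46 PM = 9 h 9 min
Fri: 9:45 AM–8:56 PM = 11 h 11 min
Sat: 9:05 AM–5:13 PM = 8 h 8 min
Sun: 9:56 AM–8:01 PM = 10 h 5 min
Total worked: 48 h 26 min = 2906 min.
Regular 40 h 0 min = 2400 min at €37.00/h; overtime 8 h 26 min = 506 min at €55.50/h.
Pay = (2400 × €37.00 + 506 × €55.50) ÷ 60 = €1948.05.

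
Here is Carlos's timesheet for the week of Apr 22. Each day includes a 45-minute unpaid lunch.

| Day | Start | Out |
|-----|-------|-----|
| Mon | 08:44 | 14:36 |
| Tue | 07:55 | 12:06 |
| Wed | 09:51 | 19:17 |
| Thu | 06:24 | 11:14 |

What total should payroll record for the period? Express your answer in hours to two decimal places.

21.32 hours

Mon: 08:44–14:36 = 5 h 52 min; less 45 min break → 5 h 7 min
Tue: 07:55–12:06 = 4 h 11 min; less 45 min break → 3 h 26 min
Wed: 09:51–19:17 = 9 h 26 min; less 45 min break → 8 h 41 min
Thu: 06:24–11:14 = 4 h 50 min; less 45 min break → 4 h 5 min
Total: 5 h 7 min + 3 h 26 min + 8 h 41 min + 4 h 5 min = 21 h 19 min.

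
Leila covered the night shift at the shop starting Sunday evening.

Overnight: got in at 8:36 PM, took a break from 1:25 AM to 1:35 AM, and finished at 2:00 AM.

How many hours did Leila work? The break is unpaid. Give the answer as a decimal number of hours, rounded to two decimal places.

Overnight: 8:36 PM → midnight = 3 h 24 min; midnight → 2:00 AM = 2 h 0 min; span 5 h 24 min; less 10 min break → 5 h 14 min

5.23 hours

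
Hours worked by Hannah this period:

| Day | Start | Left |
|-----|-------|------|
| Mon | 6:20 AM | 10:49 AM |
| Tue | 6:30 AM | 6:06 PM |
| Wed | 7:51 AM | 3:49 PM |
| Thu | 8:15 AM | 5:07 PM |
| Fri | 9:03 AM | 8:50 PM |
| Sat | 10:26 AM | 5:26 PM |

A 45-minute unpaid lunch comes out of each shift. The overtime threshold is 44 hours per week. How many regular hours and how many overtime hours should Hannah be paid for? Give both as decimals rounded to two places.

Regular 44.00 hours, overtime 3.20 hours

Mon: 6:20 AM–10:49 AM = 4 h 29 min; less 45 min break → 3 h 44 min
Tue: 6:30 AM–6:06 PM = 11 h 36 min; less 45 min break → 10 h 51 min
Wed: 7:51 AM–3:49 PM = 7 h 58 min; less 45 min break → 7 h 13 min
Thu: 8:15 AM–5:07 PM = 8 h 52 min; less 45 min break → 8 h 7 min
Fri: 9:03 AM–8:50 PM = 11 h 47 min; less 45 min break → 11 h 2 min
Sat: 10:26 AM–5:26 PM = 7 h 0 min; less 45 min break → 6 h 15 min
Total worked: 47 h 12 min = 47.20 h.
Threshold 44 h → overtime 3 h 12 min, regular 44 h 0 min.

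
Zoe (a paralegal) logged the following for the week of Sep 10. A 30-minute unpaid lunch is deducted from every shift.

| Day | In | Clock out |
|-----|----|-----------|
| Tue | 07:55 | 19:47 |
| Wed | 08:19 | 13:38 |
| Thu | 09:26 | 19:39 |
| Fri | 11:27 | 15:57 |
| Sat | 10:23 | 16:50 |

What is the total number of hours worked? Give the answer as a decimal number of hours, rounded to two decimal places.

Tue: 07:55–19:47 = 11 h 52 min; less 30 min break → 11 h 22 min
Wed: 08:19–13:38 = 5 h 19 min; less 30 min break → 4 h 49 min
Thu: 09:26–19:39 = 10 h 13 min; less 30 min break → 9 h 43 min
Fri: 11:27–15:57 = 4 h 30 min; less 30 min break → 4 h 0 min
Sat: 10:23–16:50 = 6 h 27 min; less 30 min break → 5 h 57 min
Total: 11 h 22 min + 4 h 49 min + 9 h 43 min + 4 h 0 min + 5 h 57 min = 35 h 51 min.

35.85 hours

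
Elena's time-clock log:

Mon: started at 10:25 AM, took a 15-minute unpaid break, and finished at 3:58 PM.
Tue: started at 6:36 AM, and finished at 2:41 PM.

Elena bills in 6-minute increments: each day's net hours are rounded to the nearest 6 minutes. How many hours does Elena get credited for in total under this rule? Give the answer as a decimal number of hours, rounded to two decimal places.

Mon: 10:25 AM–3:58 PM = 5 h 33 min − 15 min = 5 h 18 min → rounds to 5 h 18 min
Tue: 6:36 AM–2:41 PM = 8 h 5 min → rounds to 8 h 6 min
Total credited: 13 h 24 min.

13.40 hours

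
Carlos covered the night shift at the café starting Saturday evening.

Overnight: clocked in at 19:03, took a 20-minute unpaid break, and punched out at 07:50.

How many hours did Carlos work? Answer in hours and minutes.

Overnight: 19:03 → midnight = 4 h 57 min; midnight → 07:50 = 7 h 50 min; span 12 h 47 min; less 20 min break → 12 h 27 min

12 h 27 min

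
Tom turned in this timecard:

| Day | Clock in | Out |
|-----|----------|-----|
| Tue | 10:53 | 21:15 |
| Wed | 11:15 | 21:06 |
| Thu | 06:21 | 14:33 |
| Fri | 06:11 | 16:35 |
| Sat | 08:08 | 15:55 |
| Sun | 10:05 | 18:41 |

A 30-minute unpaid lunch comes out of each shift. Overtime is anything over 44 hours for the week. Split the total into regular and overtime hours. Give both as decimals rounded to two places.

Regular 44.00 hours, overtime 8.20 hours

Tue: 10:53–21:15 = 10 h 22 min; less 30 min break → 9 h 52 min
Wed: 11:15–21:06 = 9 h 51 min; less 30 min break → 9 h 21 min
Thu: 06:21–14:33 = 8 h 12 min; less 30 min break → 7 h 42 min
Fri: 06:11–16:35 = 10 h 24 min; less 30 min break → 9 h 54 min
Sat: 08:08–15:55 = 7 h 47 min; less 30 min break → 7 h 17 min
Sun: 10:05–18:41 = 8 h 36 min; less 30 min break → 8 h 6 min
Total worked: 52 h 12 min = 52.20 h.
Threshold 44 h → overtime 8 h 12 min, regular 44 h 0 min.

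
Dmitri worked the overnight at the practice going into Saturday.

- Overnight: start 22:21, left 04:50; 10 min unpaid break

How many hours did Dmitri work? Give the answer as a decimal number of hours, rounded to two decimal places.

6.32 hours

Overnight: 22:21 → midnight = 1 h 39 min; midnight → 04:50 = 4 h 50 min; span 6 h 29 min; less 10 min break → 6 h 19 min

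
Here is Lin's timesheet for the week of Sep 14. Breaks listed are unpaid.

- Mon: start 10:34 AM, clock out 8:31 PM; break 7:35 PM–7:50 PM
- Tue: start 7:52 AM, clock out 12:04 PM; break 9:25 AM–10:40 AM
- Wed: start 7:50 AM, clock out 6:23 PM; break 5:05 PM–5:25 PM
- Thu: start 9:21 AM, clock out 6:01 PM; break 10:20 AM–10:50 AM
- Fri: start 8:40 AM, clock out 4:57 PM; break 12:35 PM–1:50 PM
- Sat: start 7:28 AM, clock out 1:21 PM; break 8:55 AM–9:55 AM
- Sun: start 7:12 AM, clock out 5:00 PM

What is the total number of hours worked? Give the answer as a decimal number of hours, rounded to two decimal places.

52.75 hours

Mon: 10:34 AM–8:31 PM = 9 h 57 min; less 15 min break → 9 h 42 min
Tue: 7:52 AM–12:04 PM = 4 h 12 min; less 75 min break → 2 h 57 min
Wed: 7:50 AM–6:23 PM = 10 h 33 min; less 20 min break → 10 h 13 min
Thu: 9:21 AM–6:01 PM = 8 h 40 min; less 30 min break → 8 h 10 min
Fri: 8:40 AM–4:57 PM = 8 h 17 min; less 75 min break → 7 h 2 min
Sat: 7:28 AM–1:21 PM = 5 h 53 min; less 60 min break → 4 h 53 min
Sun: 7:12 AM–5:00 PM = 9 h 48 min
Total: 9 h 42 min + 2 h 57 min + 10 h 13 min + 8 h 10 min + 7 h 2 min + 4 h 53 min + 9 h 48 min = 52 h 45 min.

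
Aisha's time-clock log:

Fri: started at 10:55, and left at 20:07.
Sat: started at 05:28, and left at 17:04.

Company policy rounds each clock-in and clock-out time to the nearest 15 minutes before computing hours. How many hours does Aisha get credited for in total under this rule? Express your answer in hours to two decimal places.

Fri: in 10:55→11:00, out 20:07→20:00; 9 h 0 min
Sat: in 05:28→05:30, out 17:04→17:00; 11 h 30 min
Total credited: 20 h 30 min.

20.50 hours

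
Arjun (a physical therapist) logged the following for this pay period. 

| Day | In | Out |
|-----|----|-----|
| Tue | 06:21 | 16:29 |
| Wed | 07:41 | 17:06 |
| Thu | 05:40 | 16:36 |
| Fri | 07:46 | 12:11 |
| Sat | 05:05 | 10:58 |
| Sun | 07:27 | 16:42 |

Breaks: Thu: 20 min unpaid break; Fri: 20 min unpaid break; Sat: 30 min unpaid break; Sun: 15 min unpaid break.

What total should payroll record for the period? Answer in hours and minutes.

Tue: 06:21–16:29 = 10 h 8 min
Wed: 07:41–17:06 = 9 h 25 min
Thu: 05:40–16:36 = 10 h 56 min; less 20 min break → 10 h 36 min
Fri: 07:46–12:11 = 4 h 25 min; less 20 min break → 4 h 5 min
Sat: 05:05–10:58 = 5 h 53 min; less 30 min break → 5 h 23 min
Sun: 07:27–16:42 = 9 h 15 min; less 15 min break → 9 h 0 min
Total: 10 h 8 min + 9 h 25 min + 10 h 36 min + 4 h 5 min + 5 h 23 min + 9 h 0 min = 48 h 37 min.

48 h 37 min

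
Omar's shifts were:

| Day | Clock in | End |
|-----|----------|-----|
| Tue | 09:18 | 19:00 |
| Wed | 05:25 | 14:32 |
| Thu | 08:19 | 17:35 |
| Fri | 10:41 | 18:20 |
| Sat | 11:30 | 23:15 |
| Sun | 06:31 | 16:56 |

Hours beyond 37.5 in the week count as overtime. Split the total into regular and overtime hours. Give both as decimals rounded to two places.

Regular 37.50 hours, overtime 20.40 hours

Tue: 09:18–19:00 = 9 h 42 min
Wed: 05:25–14:32 = 9 h 7 min
Thu: 08:19–17:35 = 9 h 16 min
Fri: 10:41–18:20 = 7 h 39 min
Sat: 11:30–23:15 = 11 h 45 min
Sun: 06:31–16:56 = 10 h 25 min
Total worked: 57 h 54 min = 57.90 h.
Threshold 37.5 h → overtime 20 h 24 min, regular 37 h 30 min.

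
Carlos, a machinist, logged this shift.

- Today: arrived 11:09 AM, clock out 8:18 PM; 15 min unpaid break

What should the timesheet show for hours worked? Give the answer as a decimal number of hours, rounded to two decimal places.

8.90 hours

Today: 11:09 AM–8:18 PM = 9 h 9 min; less 15 min break → 8 h 54 min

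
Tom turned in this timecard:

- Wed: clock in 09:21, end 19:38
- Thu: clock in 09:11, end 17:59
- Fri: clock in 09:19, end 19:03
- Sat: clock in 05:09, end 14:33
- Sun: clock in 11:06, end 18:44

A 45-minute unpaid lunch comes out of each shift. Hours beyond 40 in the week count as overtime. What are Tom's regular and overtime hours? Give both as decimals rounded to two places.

Regular 40.00 hours, overtime 2.10 hours

Wed: 09:21–19:38 = 10 h 17 min; less 45 min break → 9 h 32 min
Thu: 09:11–17:59 = 8 h 48 min; less 45 min break → 8 h 3 min
Fri: 09:19–19:03 = 9 h 44 min; less 45 min break → 8 h 59 min
Sat: 05:09–14:33 = 9 h 24 min; less 45 min break → 8 h 39 min
Sun: 11:06–18:44 = 7 h 38 min; less 45 min break → 6 h 53 min
Total worked: 42 h 6 min = 42.10 h.
Threshold 40 h → overtime 2 h 6 min, regular 40 h 0 min.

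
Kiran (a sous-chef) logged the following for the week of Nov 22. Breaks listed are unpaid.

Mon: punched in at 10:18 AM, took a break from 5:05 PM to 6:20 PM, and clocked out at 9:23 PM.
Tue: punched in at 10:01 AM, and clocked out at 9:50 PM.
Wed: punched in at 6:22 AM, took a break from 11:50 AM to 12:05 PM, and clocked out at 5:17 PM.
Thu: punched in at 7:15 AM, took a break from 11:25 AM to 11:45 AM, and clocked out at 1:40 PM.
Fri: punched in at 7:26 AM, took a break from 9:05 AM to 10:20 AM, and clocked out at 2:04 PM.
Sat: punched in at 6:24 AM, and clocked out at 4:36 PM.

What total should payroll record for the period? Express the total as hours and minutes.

53 h 59 min

Mon: 10:18 AM–9:23 PM = 11 h 5 min; less 75 min break → 9 h 50 min
Tue: 10:01 AM–9:50 PM = 11 h 49 min
Wed: 6:22 AM–5:17 PM = 10 h 55 min; less 15 min break → 10 h 40 min
Thu: 7:15 AM–1:40 PM = 6 h 25 min; less 20 min break → 6 h 5 min
Fri: 7:26 AM–2:04 PM = 6 h 38 min; less 75 min break → 5 h 23 min
Sat: 6:24 AM–4:36 PM = 10 h 12 min
Total: 9 h 50 min + 11 h 49 min + 10 h 40 min + 6 h 5 min + 5 h 23 min + 10 h 12 min = 53 h 59 min.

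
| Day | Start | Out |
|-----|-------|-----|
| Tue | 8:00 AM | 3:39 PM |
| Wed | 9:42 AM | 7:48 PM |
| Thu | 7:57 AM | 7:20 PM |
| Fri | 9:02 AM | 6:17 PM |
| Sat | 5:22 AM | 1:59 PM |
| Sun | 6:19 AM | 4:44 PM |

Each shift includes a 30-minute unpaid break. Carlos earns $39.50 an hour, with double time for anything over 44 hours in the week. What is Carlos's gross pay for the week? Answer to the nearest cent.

Tue: 8:00 AM–3:39 PM = 7 h 39 min; less 30 min break → 7 h 9 min
Wed: 9:42 AM–7:48 PM = 10 h 6 min; less 30 min break → 9 h 36 min
Thu: 7:57 AM–7:20 PM = 11 h 23 min; less 30 min break → 10 h 53 min
Fri: 9:02 AM–6:17 PM = 9 h 15 min; less 30 min break → 8 h 45 min
Sat: 5:22 AM–1:59 PM = 8 h 37 min; less 30 min break → 8 h 7 min
Sun: 6:19 AM–4:44 PM = 10 h 25 min; less 30 min break → 9 h 55 min
Total worked: 54 h 25 min = 3265 min.
Regular 44 h 0 min = 2640 min at $39.50/h; overtime 10 h 25 min = 625 min at $79.00/h.
Pay = (2640 × $39.50 + 625 × $79.00) ÷ 60 = $2560.92.

$2560.92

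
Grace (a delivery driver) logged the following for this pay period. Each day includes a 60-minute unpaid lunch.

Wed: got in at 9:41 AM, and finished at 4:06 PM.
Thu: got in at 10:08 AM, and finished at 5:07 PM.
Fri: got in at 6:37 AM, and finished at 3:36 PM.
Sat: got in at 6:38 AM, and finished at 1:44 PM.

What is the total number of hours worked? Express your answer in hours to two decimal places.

25.48 hours

Wed: 9:41 AM–4:06 PM = 6 h 25 min; less 60 min break → 5 h 25 min
Thu: 10:08 AM–5:07 PM = 6 h 59 min; less 60 min break → 5 h 59 min
Fri: 6:37 AM–3:36 PM = 8 h 59 min; less 60 min break → 7 h 59 min
Sat: 6:38 AM–1:44 PM = 7 h 6 min; less 60 min break → 6 h 6 min
Total: 5 h 25 min + 5 h 59 min + 7 h 59 min + 6 h 6 min = 25 h 29 min.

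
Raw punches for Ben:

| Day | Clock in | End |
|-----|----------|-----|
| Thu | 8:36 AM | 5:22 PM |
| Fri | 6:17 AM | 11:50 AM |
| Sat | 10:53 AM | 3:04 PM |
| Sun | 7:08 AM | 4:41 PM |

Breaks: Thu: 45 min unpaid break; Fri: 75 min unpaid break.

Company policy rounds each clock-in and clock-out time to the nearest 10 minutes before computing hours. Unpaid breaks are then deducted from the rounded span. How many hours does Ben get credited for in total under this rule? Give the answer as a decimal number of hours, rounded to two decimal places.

25.83 hours

Thu: in 8:36 AM→8:40 AM, out 5:22 PM→5:20 PM; 8 h 40 min − 45 min = 7 h 55 min
Fri: in 6:17 AM→6:20 AM, out 11:50 AM→11:50 AM; 5 h 30 min − 75 min = 4 h 15 min
Sat: in 10:53 AM→10:50 AM, out 3:04 PM→3:00 PM; 4 h 10 min
Sun: in 7:08 AM→7:10 AM, out 4:41 PM→4:40 PM; 9 h 30 min
Total credited: 25 h 50 min.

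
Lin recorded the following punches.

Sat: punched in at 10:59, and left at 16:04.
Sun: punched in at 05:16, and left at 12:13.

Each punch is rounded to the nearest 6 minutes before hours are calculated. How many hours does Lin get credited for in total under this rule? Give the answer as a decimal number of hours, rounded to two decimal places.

12.00 hours

Sat: in 10:59→11:00, out 16:04→16:06; 5 h 6 min
Sun: in 05:16→05:18, out 12:13→12:12; 6 h 54 min
Total credited: 12 h 0 min.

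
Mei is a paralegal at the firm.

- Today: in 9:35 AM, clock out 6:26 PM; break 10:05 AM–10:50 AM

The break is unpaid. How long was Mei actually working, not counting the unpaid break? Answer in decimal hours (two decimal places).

8.10 hours

Today: 9:35 AM–6:26 PM = 8 h 51 min; less 45 min break → 8 h 6 min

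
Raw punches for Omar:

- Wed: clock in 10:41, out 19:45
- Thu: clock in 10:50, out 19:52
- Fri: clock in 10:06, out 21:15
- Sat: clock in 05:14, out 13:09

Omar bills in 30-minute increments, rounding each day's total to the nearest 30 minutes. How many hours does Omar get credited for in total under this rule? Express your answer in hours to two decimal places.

Wed: 10:41–19:45 = 9 h 4 min → rounds to 9 h 0 min
Thu: 10:50–19:52 = 9 h 2 min → rounds to 9 h 0 min
Fri: 10:06–21:15 = 11 h 9 min → rounds to 11 h 0 min
Sat: 05:14–13:09 = 7 h 55 min → rounds to 8 h 0 min
Total credited: 37 h 0 min.

37.00 hours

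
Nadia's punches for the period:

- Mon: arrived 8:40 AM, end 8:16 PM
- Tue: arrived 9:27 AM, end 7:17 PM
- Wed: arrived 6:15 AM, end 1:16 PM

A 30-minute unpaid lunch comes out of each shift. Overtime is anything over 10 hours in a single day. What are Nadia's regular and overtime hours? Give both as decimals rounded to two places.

Regular 25.85 hours, overtime 1.10 hours

Mon: 8:40 AM–8:16 PM = 11 h 36 min; less 30 min break → 11 h 6 min
Tue: 9:27 AM–7:17 PM = 9 h 50 min; less 30 min break → 9 h 20 min
Wed: 6:15 AM–1:16 PM = 7 h 1 min; less 30 min break → 6 h 31 min
Mon reg 10 h 0 min / OT 1 h 6 min; Tue reg 9 h 20 min / OT 0 h 0 min; Wed reg 6 h 31 min / OT 0 h 0 min.
Totals: regular 25 h 51 min, overtime 1 h 6 min.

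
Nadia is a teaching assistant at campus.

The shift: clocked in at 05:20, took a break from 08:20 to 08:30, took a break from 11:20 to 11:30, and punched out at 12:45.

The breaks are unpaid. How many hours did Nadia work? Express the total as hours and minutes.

7 h 5 min

The shift: 05:20–12:45 = 7 h 25 min; less 20 min break → 7 h 5 min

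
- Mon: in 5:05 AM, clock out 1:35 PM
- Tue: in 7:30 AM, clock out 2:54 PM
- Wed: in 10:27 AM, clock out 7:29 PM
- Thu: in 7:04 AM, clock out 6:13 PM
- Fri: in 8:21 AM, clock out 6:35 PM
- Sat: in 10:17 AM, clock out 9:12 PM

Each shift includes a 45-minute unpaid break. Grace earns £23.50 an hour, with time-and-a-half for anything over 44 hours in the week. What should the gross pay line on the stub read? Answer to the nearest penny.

£1341.85

Mon: 5:05 AM–1:35 PM = 8 h 30 min; less 45 min break → 7 h 45 min
Tue: 7:30 AM–2:54 PM = 7 h 24 min; less 45 min break → 6 h 39 min
Wed: 10:27 AM–7:29 PM = 9 h 2 min; less 45 min break → 8 h 17 min
Thu: 7:04 AM–6:13 PM = 11 h 9 min; less 45 min break → 10 h 24 min
Fri: 8:21 AM–6:35 PM = 10 h 14 min; less 45 min break → 9 h 29 min
Sat: 10:17 AM–9:12 PM = 10 h 55 min; less 45 min break → 10 h 10 min
Total worked: 52 h 44 min = 3164 min.
Regular 44 h 0 min = 2640 min at £23.50/h; overtime 8 h 44 min = 524 min at £35.25/h.
Pay = (2640 × £23.50 + 524 × £35.25) ÷ 60 = £1341.85.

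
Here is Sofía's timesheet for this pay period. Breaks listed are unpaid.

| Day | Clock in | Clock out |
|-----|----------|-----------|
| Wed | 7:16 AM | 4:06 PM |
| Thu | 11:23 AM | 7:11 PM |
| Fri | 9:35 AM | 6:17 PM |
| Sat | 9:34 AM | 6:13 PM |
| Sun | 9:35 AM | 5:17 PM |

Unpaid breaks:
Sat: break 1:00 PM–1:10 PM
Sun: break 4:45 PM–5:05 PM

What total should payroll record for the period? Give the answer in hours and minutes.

41 h 11 min

Wed: 7:16 AM–4:06 PM = 8 h 50 min
Thu: 11:23 AM–7:11 PM = 7 h 48 min
Fri: 9:35 AM–6:17 PM = 8 h 42 min
Sat: 9:34 AM–6:13 PM = 8 h 39 min; less 10 min break → 8 h 29 min
Sun: 9:35 AM–5:17 PM = 7 h 42 min; less 20 min break → 7 h 22 min
Total: 8 h 50 min + 7 h 48 min + 8 h 42 min + 8 h 29 min + 7 h 22 min = 41 h 11 min.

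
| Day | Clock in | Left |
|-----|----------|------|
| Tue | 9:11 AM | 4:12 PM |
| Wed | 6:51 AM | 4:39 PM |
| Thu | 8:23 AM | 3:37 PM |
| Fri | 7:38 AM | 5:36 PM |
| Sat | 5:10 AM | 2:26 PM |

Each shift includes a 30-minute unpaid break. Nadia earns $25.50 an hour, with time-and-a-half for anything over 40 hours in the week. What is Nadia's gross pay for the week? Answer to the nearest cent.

$1049.96

Tue: 9:11 AM–4:12 PM = 7 h 1 min; less 30 min break → 6 h 31 min
Wed: 6:51 AM–4:39 PM = 9 h 48 min; less 30 min break → 9 h 18 min
Thu: 8:23 AM–3:37 PM = 7 h 14 min; less 30 min break → 6 h 44 min
Fri: 7:38 AM–5:36 PM = 9 h 58 min; less 30 min break → 9 h 28 min
Sat: 5:10 AM–2:26 PM = 9 h 16 min; less 30 min break → 8 h 46 min
Total worked: 40 h 47 min = 2447 min.
Regular 40 h 0 min = 2400 min at $25.50/h; overtime 0 h 47 min = 47 min at $38.25/h.
Pay = (2400 × $25.50 + 47 × $38.25) ÷ 60 = $1049.96.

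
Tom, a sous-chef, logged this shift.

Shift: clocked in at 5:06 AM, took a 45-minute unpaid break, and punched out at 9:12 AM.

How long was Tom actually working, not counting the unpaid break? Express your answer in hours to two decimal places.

Shift: 5:06 AM–9:12 AM = 4 h 6 min; less 45 min break → 3 h 21 min

3.35 hours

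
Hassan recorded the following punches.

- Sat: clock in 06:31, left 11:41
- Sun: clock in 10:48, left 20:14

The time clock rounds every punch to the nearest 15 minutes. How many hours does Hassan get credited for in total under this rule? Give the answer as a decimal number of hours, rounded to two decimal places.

Sat: in 06:31→06:30, out 11:41→11:45; 5 h 15 min
Sun: in 10:48→10:45, out 20:14→20:15; 9 h 30 min
Total credited: 14 h 45 min.

14.75 hours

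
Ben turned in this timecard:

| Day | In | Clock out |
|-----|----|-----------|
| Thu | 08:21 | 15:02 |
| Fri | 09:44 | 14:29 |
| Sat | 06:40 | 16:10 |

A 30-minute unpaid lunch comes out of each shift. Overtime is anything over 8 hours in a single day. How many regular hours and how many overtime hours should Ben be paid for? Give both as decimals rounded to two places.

Regular 18.43 hours, overtime 1.00 hours

Thu: 08:21–15:02 = 6 h 41 min; less 30 min break → 6 h 11 min
Fri: 09:44–14:29 = 4 h 45 min; less 30 min break → 4 h 15 min
Sat: 06:40–16:10 = 9 h 30 min; less 30 min break → 9 h 0 min
Thu reg 6 h 11 min / OT 0 h 0 min; Fri reg 4 h 15 min / OT 0 h 0 min; Sat reg 8 h 0 min / OT 1 h 0 min.
Totals: regular 18 h 26 min, overtime 1 h 0 min.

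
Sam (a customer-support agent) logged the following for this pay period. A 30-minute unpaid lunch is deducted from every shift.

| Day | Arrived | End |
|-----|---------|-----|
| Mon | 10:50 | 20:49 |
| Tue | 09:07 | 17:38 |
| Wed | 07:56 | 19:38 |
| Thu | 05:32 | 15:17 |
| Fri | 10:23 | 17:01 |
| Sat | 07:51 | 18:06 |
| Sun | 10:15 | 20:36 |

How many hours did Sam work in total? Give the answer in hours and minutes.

63 h 41 min

Mon: 10:50–20:49 = 9 h 59 min; less 30 min break → 9 h 29 min
Tue: 09:07–17:38 = 8 h 31 min; less 30 min break → 8 h 1 min
Wed: 07:56–19:38 = 11 h 42 min; less 30 min break → 11 h 12 min
Thu: 05:32–15:17 = 9 h 45 min; less 30 min break → 9 h 15 min
Fri: 10:23–17:01 = 6 h 38 min; less 30 min break → 6 h 8 min
Sat: 07:51–18:06 = 10 h 15 min; less 30 min break → 9 h 45 min
Sun: 10:15–20:36 = 10 h 21 min; less 30 min break → 9 h 51 min
Total: 9 h 29 min + 8 h 1 min + 11 h 12 min + 9 h 15 min + 6 h 8 min + 9 h 45 min + 9 h 51 min = 63 h 41 min.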